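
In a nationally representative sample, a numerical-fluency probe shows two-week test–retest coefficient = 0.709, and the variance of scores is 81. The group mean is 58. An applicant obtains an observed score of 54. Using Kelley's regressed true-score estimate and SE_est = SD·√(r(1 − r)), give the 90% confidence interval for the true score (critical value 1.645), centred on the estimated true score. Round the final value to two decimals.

σ = 81^(1/2) = 9.0000
T̂ = r·X + (1 − r)·M = 0.7090*54 + 0.2910*58 = 38.2860 + 16.8780 ≈ 55.1640
SE_est = SD * √(r(1 − r)) = 9.0000 * √0.2063 ≈ 9.0000 * 0.4542 ≈ 4.0880
CI = 55.1640 ± 1.645 * 4.0880 → [48.4392, 61.8888]

[48.44, 61.89]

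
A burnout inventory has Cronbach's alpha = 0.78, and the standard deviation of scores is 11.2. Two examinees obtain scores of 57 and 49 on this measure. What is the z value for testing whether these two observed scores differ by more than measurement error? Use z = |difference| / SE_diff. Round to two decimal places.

The standard error of measurement is 11.2000·√(1 − 0.7800) ≈ 11.2000·0.4690 ≈ 5.2533.
Standard error of the difference = 5.2533·√2 ≈ 7.4292
z = |57 − 49| / 7.4292 = 8 / 7.4292 ≈ 1.0768

1.08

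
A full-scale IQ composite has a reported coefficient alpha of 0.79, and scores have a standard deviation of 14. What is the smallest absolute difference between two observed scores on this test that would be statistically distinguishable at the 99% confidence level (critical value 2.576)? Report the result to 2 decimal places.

SEM = 14.000*√(1 − 0.790) ≈ 6.416
Standard error of the difference = 6.416·√2 ≈ 9.073
Smallest detectable difference = 2.576*9.073 ≈ 23.372

23.37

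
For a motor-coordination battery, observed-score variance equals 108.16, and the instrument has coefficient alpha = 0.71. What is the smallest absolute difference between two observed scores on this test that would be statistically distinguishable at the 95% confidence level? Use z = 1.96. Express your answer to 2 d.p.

SD = √108.16 ≈ 10.400
SEM = 10.400 * √(1 − 0.710) = 10.400 * √0.290 ≈ 10.400 * 0.539 ≈ 5.601
SE_diff = √2 * SEM ≈ 7.920
Smallest detectable difference = 1.96*7.920 ≈ 15.524

15.52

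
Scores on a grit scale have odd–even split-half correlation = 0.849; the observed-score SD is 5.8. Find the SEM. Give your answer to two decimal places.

1.66

r_full = 2·0.849 / (1 + 0.849) ≈ 0.91833
The standard error of measurement is 5.80000×√(1 − 0.91833) ≈ 5.80000×0.28577 ≈ 1.65748.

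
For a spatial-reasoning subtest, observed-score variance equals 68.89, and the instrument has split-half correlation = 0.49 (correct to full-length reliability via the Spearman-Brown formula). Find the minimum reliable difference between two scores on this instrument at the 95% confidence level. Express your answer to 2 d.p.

σ = 68.89^(1/2) = 8.300
Spearman-Brown: r = 2(0.49) / (1 + 0.49) = 0.980 / 1.490 ≃ 0.658
SEM = 8.300*√(1 − 0.658) ≃ 4.856
SE_diff = SEM * √2 ≃ 4.856 * 1.414 ≃ 6.867
Minimum reliable difference = 1.96 * SE_diff ≃ 1.96 * 6.867 ≃ 13.460

13.46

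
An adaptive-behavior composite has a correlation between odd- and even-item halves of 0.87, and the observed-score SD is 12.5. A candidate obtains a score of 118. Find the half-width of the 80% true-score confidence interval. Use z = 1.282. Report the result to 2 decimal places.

Full-length reliability (Spearman-Brown) = 2(0.87)/(1+0.87) ≈ 0.930
SEM = 12.500×√(1 − 0.930) ≈ 3.296
Margin = 1.282 × 3.296 ≈ 4.225

4.23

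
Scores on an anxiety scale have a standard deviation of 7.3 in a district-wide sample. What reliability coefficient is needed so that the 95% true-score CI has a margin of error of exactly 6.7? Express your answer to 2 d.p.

Required SEM = 6.7 / 1.96 ≈ 3.418
Required reliability = 1 − (SEM/SD)² = 1 − 0.219 ≈ 0.781

0.78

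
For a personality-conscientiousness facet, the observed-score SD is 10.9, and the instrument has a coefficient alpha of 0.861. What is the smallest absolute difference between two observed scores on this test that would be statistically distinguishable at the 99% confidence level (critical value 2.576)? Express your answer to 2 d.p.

SEM = 10.9000 × √(1 − 0.8610) = 10.9000 × √0.1390 ≈ 10.9000 × 0.3728 ≈ 4.0638
SE_diff = √2 × SEM ≈ 5.7471
Minimum reliable difference = 2.576 × SE_diff ≈ 2.576 × 5.7471 ≈ 14.8045

14.80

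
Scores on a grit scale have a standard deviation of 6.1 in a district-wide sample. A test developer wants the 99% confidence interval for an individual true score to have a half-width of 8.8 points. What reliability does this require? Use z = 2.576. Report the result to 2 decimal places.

Required SEM = 8.8 / 2.576 ≈ 3.4161
r = 1 − (3.4161/6.1)² ≈ 1 − 0.3136 ≈ 0.6864

0.69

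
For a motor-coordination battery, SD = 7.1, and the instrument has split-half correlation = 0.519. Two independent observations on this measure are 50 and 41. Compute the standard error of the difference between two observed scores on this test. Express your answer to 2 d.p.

5.65

Full-length reliability (Spearman-Brown) = 2(0.519)/(1+0.519) ≈ 0.683
SEM = 7.100 × √(1 − 0.683) = 7.100 × √0.317 ≈ 7.100 × 0.563 ≈ 3.995
SE_diff = √2 × SEM ≈ 5.650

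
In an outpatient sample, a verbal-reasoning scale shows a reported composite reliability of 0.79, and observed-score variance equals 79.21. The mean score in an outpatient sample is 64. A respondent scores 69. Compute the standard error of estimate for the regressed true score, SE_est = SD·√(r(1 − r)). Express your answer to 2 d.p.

σ = 79.21^(1/2) = 8.9000
SE_est = 8.9000·√[r(1 − r)] ≈ 3.6250

3.63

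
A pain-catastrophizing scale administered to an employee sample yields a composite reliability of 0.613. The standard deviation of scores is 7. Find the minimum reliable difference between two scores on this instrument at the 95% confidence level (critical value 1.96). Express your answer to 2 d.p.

SEM = 7.000 * √(1 − 0.613) = 7.000 * √0.387 ≈ 7.000 * 0.622 ≈ 4.355
SE_diff = SEM * √2 ≈ 4.355 * 1.414 ≈ 6.158
Minimum reliable difference = 1.96 * SE_diff ≈ 1.96 * 6.158 ≈ 12.070

12.07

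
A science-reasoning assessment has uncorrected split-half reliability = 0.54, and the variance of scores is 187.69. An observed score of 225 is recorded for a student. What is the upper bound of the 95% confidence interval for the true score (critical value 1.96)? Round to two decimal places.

239.68

σ = 187.69^(1/2) = 13.7000
r_full = 2·0.54 / (1 + 0.54) ≃ 0.7013
SEM = 13.7000*√(1 − 0.7013) ≃ 7.4875
Half-width = 1.96*7.4875 ≃ 14.6756
Upper limit = 225 + 14.6756 ≃ 239.6756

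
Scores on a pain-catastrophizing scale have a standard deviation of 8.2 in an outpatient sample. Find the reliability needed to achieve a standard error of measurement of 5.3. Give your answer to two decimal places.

0.58

Required reliability = 1 − (SEM/SD)² = 1 − 0.418 ≈ 0.582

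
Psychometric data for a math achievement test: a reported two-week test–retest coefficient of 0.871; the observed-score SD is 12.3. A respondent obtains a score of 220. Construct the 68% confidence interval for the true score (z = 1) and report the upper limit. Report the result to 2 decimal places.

SEM = 12.300 * √(1 − 0.871) = 12.300 * √0.129 ≈ 12.300 * 0.359 ≈ 4.418
Half-width = 1*4.418 ≈ 4.418
Upper bound: 220 + 4.418 = 224.418

224.42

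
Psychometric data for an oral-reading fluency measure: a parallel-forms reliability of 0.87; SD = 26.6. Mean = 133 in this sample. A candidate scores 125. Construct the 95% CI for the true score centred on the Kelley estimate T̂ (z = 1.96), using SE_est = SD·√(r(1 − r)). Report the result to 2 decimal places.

T̂ = 0.8700(125) + 0.1300(133) ≃ 126.0400
SE_est = 26.6000·√[r(1 − r)] ≃ 8.9457
95% CI: 126.0400 ± 17.5335 ≃ (108.5065, 143.5735)

[108.51, 143.57]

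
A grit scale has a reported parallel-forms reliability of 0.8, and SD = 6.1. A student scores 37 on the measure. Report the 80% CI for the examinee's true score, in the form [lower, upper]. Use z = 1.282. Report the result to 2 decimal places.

[33.50, 40.50]

SEM = 6.10000 × √(1 − 0.80000) = 6.10000 × √0.20000 ≈ 6.10000 × 0.44721 ≈ 2.72800
Margin = 1.282 × 2.72800 ≈ 3.49730
CI = 37 ± 3.49730 → [33.50270, 40.49730]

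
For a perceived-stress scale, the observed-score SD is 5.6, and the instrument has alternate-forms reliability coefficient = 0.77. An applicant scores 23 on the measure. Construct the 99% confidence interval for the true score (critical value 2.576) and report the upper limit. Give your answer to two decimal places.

29.92

SEM = 5.600 × √(1 − 0.770) = 5.600 × √0.230 ≈ 5.600 × 0.480 ≈ 2.686
Margin = 2.576 × 2.686 ≈ 6.918
Upper limit = 23 + 6.918 ≈ 29.918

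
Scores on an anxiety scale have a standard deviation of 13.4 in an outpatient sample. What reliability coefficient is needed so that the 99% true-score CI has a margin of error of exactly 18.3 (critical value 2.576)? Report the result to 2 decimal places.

0.72

SEM needed = half-width / z = 18.3/2.576 ≈ 7.104
r = 1 − (7.104/13.4)² ≈ 1 − 0.281 ≈ 0.719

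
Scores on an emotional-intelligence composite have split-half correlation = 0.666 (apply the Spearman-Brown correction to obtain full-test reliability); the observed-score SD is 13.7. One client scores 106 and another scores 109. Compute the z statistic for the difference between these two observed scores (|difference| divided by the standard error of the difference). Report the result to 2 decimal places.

0.35

Full-length reliability (Spearman-Brown) = 2(0.666)/(1+0.666) ≃ 0.7995
SEM = 13.7000·√(1 − 0.7995) ≃ 6.1342
SE_diff = √2 · SEM ≃ 8.6750
z = |106 − 109| / 8.6750 = 3 / 8.6750 ≃ 0.3458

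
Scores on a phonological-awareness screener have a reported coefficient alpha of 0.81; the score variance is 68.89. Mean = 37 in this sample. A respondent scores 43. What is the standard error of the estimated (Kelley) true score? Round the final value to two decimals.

3.26

SD = √68.89 = 8.300
SE_est = SD × √(r(1 − r)) = 8.300 × √0.154 ≈ 8.300 × 0.392 ≈ 3.256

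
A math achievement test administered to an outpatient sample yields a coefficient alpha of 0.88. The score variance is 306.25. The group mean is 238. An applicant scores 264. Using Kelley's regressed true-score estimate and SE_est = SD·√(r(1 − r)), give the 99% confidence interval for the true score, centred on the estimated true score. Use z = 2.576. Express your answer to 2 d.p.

SD = √306.25 ≃ 17.500
Estimated true score = 0.880×264 + (1 − 0.880)×238 ≃ 260.880
SE_est = 17.500·√[r(1 − r)] ≃ 5.687
99% CI: 260.880 ± 14.649 ≃ (246.231, 275.529)

[246.23, 275.53]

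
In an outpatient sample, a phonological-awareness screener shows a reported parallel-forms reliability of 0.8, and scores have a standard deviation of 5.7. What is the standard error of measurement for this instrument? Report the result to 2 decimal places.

SEM = 5.700 * √(1 − 0.800) = 5.700 * √0.200 ≈ 5.700 * 0.447 ≈ 2.549

2.55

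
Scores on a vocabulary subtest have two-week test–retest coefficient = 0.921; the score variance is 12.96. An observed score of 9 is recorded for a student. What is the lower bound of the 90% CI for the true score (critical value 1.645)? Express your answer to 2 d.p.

7.34

σ = 12.96^(1/2) = 3.6000
The standard error of measurement is 3.6000×√(1 − 0.9210) ≃ 3.6000×0.2811 ≃ 1.0118.
Half-width = 1.645×1.0118 ≃ 1.6645
Lower limit = 9 − 1.6645 ≃ 7.3355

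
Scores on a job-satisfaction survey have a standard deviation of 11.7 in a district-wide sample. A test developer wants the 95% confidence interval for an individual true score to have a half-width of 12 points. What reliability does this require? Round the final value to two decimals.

Required SEM = 12 / 1.96 ≈ 6.122
r = 1 − (SEM / SD)² = 1 − (6.122 / 11.7)² ≈ 1 − 0.274 ≈ 0.726

0.73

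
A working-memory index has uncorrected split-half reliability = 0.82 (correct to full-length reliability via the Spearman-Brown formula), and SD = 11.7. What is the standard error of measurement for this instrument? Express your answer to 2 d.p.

Spearman-Brown: r = 2(0.82) / (1 + 0.82) = 1.640 / 1.820 ≃ 0.901
SEM = 11.700 × √(1 − 0.901) = 11.700 × √0.099 ≃ 11.700 × 0.314 ≃ 3.679

3.68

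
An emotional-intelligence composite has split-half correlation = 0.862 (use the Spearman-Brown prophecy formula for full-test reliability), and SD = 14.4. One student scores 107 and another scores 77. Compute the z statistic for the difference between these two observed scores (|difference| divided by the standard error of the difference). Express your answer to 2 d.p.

Spearman-Brown: r = 2(0.862) / (1 + 0.862) = 1.724 / 1.862 ≈ 0.926
SEM = 14.400 · √(1 − 0.926) = 14.400 · √0.074 ≈ 14.400 · 0.272 ≈ 3.920
SE_diff = √2 · SEM ≈ 5.544
z = |107 − 77| / 5.544 = 30 / 5.544 ≈ 5.411

5.41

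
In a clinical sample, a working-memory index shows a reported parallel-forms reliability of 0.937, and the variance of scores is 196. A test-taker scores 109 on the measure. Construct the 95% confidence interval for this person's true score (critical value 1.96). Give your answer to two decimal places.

SD = √196 = 14.00000
The standard error of measurement is 14.00000·√(1 − 0.93700) ≈ 14.00000·0.25100 ≈ 3.51397.
Half-width = 1.96·3.51397 ≈ 6.88739
CI = 109 ± 6.88739 → [102.11261, 115.88739]

[102.11, 115.89]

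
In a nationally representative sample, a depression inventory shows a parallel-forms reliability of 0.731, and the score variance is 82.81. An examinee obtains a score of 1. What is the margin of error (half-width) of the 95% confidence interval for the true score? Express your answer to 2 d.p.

SD = √82.81 ≈ 9.100
SEM = 9.100 × √(1 − 0.731) = 9.100 × √0.269 ≈ 9.100 × 0.519 ≈ 4.720
Half-width = 1.96×4.720 ≈ 9.251

9.25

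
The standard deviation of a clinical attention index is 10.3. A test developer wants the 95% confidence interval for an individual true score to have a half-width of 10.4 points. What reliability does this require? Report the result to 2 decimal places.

Required SEM = 10.4 / 1.96 ≈ 5.30612
Required reliability = 1 − (SEM/SD)² = 1 − 0.26539 ≈ 0.73461

0.73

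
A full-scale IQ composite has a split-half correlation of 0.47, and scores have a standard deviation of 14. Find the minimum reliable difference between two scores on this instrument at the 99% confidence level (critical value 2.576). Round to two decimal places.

30.62

r_full = 2·0.47 / (1 + 0.47) ≈ 0.63946
SEM = 14.00000×√(1 − 0.63946) ≈ 8.40635
SE_diff = SEM × √2 ≈ 8.40635 × 1.41421 ≈ 11.88837
Minimum reliable difference = 2.576 × SE_diff ≈ 2.576 × 11.88837 ≈ 30.62444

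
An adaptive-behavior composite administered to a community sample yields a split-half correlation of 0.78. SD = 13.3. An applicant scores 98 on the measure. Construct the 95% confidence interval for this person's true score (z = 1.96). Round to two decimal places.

[88.84, 107.16]

Spearman-Brown: r = 2(0.78) / (1 + 0.78) = 1.5600 / 1.7800 ≈ 0.8764
SEM = 13.3000*√(1 − 0.8764) ≈ 4.6758
Half-width = 1.96*4.6758 ≈ 9.1645
CI = 98 ± 9.1645 → [88.8355, 107.1645]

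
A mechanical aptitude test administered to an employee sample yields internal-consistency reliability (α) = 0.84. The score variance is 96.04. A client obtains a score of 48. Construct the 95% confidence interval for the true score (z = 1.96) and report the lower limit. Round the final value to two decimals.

σ = 96.04^(1/2) = 9.800
SEM = 9.800·√(1 − 0.840) ≃ 3.920
Half-width = 1.96·3.920 ≃ 7.683
Lower bound: 48 − 7.683 = 40.317

40.32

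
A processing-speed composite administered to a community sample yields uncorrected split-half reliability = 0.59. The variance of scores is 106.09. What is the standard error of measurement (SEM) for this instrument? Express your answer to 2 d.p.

5.23

SD = √106.09 = 10.300
Spearman-Brown: r = 2(0.59) / (1 + 0.59) = 1.180 / 1.590 ≈ 0.742
The standard error of measurement is 10.300*√(1 − 0.742) ≈ 10.300*0.508 ≈ 5.230.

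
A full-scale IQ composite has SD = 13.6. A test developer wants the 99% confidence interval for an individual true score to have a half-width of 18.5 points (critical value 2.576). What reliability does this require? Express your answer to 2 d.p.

0.72

SEM needed = half-width / z = 18.5/2.576 ≈ 7.182
r = 1 − (SEM / SD)² = 1 − (7.182 / 13.6)² ≈ 1 − 0.279 ≈ 0.721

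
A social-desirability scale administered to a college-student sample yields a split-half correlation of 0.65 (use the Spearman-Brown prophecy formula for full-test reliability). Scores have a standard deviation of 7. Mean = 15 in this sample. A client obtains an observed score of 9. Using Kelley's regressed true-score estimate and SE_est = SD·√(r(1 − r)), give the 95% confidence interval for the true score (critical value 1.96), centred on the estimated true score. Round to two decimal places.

Spearman-Brown: r = 2(0.65) / (1 + 0.65) = 1.3000 / 1.6500 ≃ 0.7879
T̂ = 0.7879(9) + 0.2121(15) ≃ 10.2727
SE_est = SD * √(r(1 − r)) = 7.0000 * √0.1671 ≃ 7.0000 * 0.4088 ≃ 2.8617
95% CI: 10.2727 ± 5.6089 ≃ (4.6639, 15.8816)

[4.66, 15.88]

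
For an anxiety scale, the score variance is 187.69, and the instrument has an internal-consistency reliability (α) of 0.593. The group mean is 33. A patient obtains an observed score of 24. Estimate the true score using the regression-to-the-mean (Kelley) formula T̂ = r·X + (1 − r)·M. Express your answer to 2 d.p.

27.66

T̂ = 0.5930(24) + 0.4070(33) ≈ 27.6630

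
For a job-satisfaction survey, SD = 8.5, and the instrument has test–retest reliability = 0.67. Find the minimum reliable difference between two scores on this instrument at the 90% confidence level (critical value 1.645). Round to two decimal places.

SEM = 8.500 × √(1 − 0.670) = 8.500 × √0.330 ≈ 8.500 × 0.574 ≈ 4.883
SE_diff = SEM × √2 ≈ 4.883 × 1.414 ≈ 6.905
Minimum reliable difference = 1.645 × SE_diff ≈ 1.645 × 6.905 ≈ 11.359

11.36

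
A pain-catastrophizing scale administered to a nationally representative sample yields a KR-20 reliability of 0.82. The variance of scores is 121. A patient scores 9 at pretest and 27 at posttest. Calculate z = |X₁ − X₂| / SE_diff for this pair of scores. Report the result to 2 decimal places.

2.73

σ = 121^(1/2) = 11.0000
SEM = 11.0000×√(1 − 0.8200) ≃ 4.6669
Standard error of the difference = 4.6669·√2 ≃ 6.6000
z = 18 / 6.6000 ≃ 2.7273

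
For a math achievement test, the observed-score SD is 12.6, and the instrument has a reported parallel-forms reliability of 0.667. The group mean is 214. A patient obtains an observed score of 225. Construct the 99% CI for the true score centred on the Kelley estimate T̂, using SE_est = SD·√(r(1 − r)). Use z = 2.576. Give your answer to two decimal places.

[206.04, 236.63]

Estimated true score = 0.6670×225 + (1 − 0.6670)×214 ≈ 221.3370
SE_est = 12.6000·√[r(1 − r)] ≈ 5.9382
99% CI: 221.3370 ± 15.2968 ≈ (206.0402, 236.6338)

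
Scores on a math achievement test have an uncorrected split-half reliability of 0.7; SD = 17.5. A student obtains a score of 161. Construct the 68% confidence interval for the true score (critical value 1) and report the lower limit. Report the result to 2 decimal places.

153.65

r_full = 2·0.7 / (1 + 0.7) ≈ 0.8235
SEM = 17.5000 × √(1 − 0.8235) = 17.5000 × √0.1765 ≈ 17.5000 × 0.4201 ≈ 7.3515
Margin = 1 × 7.3515 ≈ 7.3515
Lower bound: 161 − 7.3515 = 153.6485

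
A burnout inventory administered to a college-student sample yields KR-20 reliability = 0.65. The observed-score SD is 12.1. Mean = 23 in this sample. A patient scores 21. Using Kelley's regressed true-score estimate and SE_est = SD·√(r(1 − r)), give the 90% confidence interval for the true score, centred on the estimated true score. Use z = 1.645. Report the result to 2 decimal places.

T̂ = 0.6500(21) + 0.3500(23) ≃ 21.7000
SE_est = 12.1000·√[r(1 − r)] ≃ 5.7713
CI = 21.7000 ± 1.645 × 5.7713 → [12.2062, 31.1938]

[12.21, 31.19]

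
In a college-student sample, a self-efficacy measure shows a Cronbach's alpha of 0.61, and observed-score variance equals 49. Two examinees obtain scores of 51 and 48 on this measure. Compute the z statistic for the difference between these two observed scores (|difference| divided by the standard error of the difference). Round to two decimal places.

0.49

σ = 49^(1/2) = 7.000
SEM = 7.000 · √(1 − 0.610) = 7.000 · √0.390 ≃ 7.000 · 0.624 ≃ 4.371
SE_diff = SEM · √2 ≃ 4.371 · 1.414 ≃ 6.182
z = |51 − 48| / 6.182 = 3 / 6.182 ≃ 0.485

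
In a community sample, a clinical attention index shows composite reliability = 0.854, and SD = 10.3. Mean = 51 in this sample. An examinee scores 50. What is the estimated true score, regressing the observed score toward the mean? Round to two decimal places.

50.15

Estimated true score = 0.8540*50 + (1 − 0.8540)*51 ≈ 50.1460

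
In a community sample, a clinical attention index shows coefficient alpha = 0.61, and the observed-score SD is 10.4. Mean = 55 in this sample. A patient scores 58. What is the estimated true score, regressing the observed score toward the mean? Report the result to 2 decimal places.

T̂ = r·X + (1 − r)·M = 0.610×58 + 0.390×55 = 35.380 + 21.450 ≈ 56.830

56.83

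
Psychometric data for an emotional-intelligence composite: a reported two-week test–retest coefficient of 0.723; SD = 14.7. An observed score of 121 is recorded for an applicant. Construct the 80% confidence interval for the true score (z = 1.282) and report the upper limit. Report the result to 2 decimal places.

130.92

SEM = 14.7000×√(1 − 0.7230) ≈ 7.7367
Margin = 1.282 × 7.7367 ≈ 9.9185
Upper limit = 121 + 9.9185 ≈ 130.9185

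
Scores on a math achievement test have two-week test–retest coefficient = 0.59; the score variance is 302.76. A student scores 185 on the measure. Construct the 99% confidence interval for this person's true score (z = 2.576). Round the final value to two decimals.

σ = 302.76^(1/2) = 17.40000
The standard error of measurement is 17.40000·√(1 − 0.59000) ≃ 17.40000·0.64031 ≃ 11.14144.
Half-width = 2.576·11.14144 ≃ 28.70034
Interval: (156.29966, 213.70034)

[156.30, 213.70]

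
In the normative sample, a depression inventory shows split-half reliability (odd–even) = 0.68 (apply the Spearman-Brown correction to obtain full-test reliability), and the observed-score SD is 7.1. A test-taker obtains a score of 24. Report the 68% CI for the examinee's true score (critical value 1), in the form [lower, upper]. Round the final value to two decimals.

[20.90, 27.10]

Spearman-Brown: r = 2(0.68) / (1 + 0.68) = 1.360 / 1.680 ≈ 0.810
SEM = 7.100*√(1 − 0.810) ≈ 3.099
1 * SEM ≈ 3.099
Interval: (20.901, 27.099)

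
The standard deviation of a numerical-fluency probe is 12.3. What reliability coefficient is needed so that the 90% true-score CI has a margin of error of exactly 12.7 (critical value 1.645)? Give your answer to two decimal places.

SEM needed = half-width / z = 12.7/1.645 ≈ 7.7204
r = 1 − (7.7204/12.3)² ≈ 1 − 0.3940 ≈ 0.6060

0.61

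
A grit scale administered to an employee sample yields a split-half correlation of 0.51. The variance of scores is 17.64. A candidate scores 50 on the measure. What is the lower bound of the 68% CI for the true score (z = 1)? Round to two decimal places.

47.61

σ = 17.64^(1/2) = 4.20000
Full-length reliability (Spearman-Brown) = 2(0.51)/(1+0.51) ≈ 0.67550
SEM = 4.20000 · √(1 − 0.67550) = 4.20000 · √0.32450 ≈ 4.20000 · 0.56965 ≈ 2.39254
1 · SEM ≈ 2.39254
Lower limit = 50 − 2.39254 ≈ 47.60746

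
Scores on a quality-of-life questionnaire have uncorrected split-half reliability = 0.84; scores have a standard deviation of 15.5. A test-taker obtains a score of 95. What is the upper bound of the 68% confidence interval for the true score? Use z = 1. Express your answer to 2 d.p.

99.57

Spearman-Brown: r = 2(0.84) / (1 + 0.84) = 1.6800 / 1.8400 ≈ 0.9130
The standard error of measurement is 15.5000×√(1 − 0.9130) ≈ 15.5000×0.2949 ≈ 4.5707.
Half-width = 1×4.5707 ≈ 4.5707
Upper bound: 95 + 4.5707 = 99.5707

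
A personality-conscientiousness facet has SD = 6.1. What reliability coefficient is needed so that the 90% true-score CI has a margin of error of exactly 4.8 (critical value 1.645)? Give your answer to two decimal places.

SEM needed = half-width / z = 4.8/1.645 ≈ 2.9179
r = 1 − (SEM / SD)² = 1 − (2.9179 / 6.1)² ≈ 1 − 0.2288 ≈ 0.7712

0.77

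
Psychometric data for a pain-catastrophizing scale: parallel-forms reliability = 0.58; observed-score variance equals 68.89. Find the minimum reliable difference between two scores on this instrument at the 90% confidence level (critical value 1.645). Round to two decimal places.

12.51

σ = 68.89^(1/2) = 8.30000
SEM = 8.30000*√(1 − 0.58000) ≈ 5.37901
SE_diff = √2 * SEM ≈ 7.60708
Minimum reliable difference = 1.645 * SE_diff ≈ 1.645 * 7.60708 ≈ 12.51364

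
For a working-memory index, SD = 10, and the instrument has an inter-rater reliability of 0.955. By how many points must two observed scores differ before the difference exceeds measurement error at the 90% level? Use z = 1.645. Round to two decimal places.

The standard error of measurement is 10.0000×√(1 − 0.9550) ≈ 10.0000×0.2121 ≈ 2.1213.
SE_diff = SEM × √2 ≈ 2.1213 × 1.4142 ≈ 3.0000
Minimum reliable difference = 1.645 × SE_diff ≈ 1.645 × 3.0000 ≈ 4.9350

4.94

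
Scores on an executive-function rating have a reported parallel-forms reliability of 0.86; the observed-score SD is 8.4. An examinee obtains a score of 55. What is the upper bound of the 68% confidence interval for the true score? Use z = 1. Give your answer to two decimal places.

58.14

SEM = 8.400 * √(1 − 0.860) = 8.400 * √0.140 ≈ 8.400 * 0.374 ≈ 3.143
Margin = 1 * 3.143 ≈ 3.143
Upper bound: 55 + 3.143 = 58.143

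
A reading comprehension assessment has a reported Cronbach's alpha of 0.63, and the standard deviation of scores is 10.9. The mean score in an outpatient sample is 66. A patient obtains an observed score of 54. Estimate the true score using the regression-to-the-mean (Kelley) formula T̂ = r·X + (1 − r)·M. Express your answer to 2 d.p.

Estimated true score = 0.630*54 + (1 − 0.630)*66 ≈ 58.440

58.44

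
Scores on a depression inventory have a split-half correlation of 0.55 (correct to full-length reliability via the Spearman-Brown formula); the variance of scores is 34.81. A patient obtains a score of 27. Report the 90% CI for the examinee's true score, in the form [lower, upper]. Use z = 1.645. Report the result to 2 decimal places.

σ = 34.81^(1/2) = 5.9000
Full-length reliability (Spearman-Brown) = 2(0.55)/(1+0.55) ≈ 0.7097
SEM = 5.9000 × √(1 − 0.7097) = 5.9000 × √0.2903 ≈ 5.9000 × 0.5388 ≈ 3.1790
1.645 × SEM ≈ 5.2295
Interval: (21.7705, 32.2295)

[21.77, 32.23]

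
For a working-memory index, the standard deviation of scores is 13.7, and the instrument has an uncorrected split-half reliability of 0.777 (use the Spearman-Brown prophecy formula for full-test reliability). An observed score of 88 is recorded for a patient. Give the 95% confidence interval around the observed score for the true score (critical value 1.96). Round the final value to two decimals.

r_full = 2·0.777 / (1 + 0.777) ≃ 0.875
The standard error of measurement is 13.700*√(1 − 0.875) ≃ 13.700*0.354 ≃ 4.853.
Margin = 1.96 * 4.853 ≃ 9.512
Interval: (78.488, 97.512)

[78.49, 97.51]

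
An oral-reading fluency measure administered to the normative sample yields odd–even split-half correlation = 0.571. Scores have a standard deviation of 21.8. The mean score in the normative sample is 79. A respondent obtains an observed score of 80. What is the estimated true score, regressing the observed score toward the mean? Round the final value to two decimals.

79.73

Full-length reliability (Spearman-Brown) = 2(0.571)/(1+0.571) ≈ 0.72693
T̂ = r·X + (1 − r)·M = 0.72693*80 + 0.27307*79 ≈ 58.15404 + 21.57288 ≈ 79.72693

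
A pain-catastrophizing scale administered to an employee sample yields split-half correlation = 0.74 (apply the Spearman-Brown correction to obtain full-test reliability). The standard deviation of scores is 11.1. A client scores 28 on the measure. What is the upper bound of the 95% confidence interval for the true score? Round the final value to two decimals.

36.41

r_full = 2·0.74 / (1 + 0.74) ≈ 0.8506
SEM = 11.1000*√(1 − 0.8506) ≈ 4.2908
Half-width = 1.96*4.2908 ≈ 8.4099
Upper bound: 28 + 8.4099 = 36.4099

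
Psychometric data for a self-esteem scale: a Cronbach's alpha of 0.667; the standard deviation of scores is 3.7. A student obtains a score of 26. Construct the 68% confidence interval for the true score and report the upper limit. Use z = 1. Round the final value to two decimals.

SEM = 3.7000 * √(1 − 0.6670) = 3.7000 * √0.3330 ≃ 3.7000 * 0.5771 ≃ 2.1351
Margin = 1 * 2.1351 ≃ 2.1351
Upper limit = 26 + 2.1351 ≃ 28.1351

28.14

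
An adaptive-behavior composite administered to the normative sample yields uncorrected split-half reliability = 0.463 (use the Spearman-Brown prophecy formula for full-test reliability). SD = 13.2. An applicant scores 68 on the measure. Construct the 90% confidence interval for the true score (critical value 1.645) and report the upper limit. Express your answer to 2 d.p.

Full-length reliability (Spearman-Brown) = 2(0.463)/(1+0.463) ≈ 0.63295
SEM = 13.20000·√(1 − 0.63295) ≈ 7.99722
1.645 · SEM ≈ 13.15542
Upper limit = 68 + 13.15542 ≈ 81.15542

81.16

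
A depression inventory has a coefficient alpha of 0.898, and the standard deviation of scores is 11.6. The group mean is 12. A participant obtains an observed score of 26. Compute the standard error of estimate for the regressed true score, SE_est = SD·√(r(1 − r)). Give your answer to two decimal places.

SE_est = SD × √(r(1 − r)) = 11.60000 × √0.09160 ≃ 11.60000 × 0.30265 ≃ 3.51072

3.51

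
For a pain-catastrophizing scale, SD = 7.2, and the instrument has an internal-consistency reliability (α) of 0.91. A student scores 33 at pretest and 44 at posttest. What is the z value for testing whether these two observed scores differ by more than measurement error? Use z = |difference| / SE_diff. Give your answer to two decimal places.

The standard error of measurement is 7.20000*√(1 − 0.91000) ≈ 7.20000*0.30000 ≈ 2.16000.
Standard error of the difference = 2.16000·√2 ≈ 3.05470
z = |33 − 44| / 3.05470 = 11 / 3.05470 ≈ 3.60101

3.60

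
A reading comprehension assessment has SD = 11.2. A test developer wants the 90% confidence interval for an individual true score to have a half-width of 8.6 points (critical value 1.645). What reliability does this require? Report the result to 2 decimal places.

SEM needed = half-width / z = 8.6/1.645 ≈ 5.22796
Required reliability = 1 − (SEM/SD)² = 1 − 0.21789 ≈ 0.78211

0.78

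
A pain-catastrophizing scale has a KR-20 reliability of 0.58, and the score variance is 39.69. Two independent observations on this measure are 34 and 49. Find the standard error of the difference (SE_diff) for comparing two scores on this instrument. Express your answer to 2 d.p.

SD = √39.69 = 6.300
SEM = 6.300 · √(1 − 0.580) = 6.300 · √0.420 ≈ 6.300 · 0.648 ≈ 4.083
Standard error of the difference = 4.083·√2 ≈ 5.774

5.77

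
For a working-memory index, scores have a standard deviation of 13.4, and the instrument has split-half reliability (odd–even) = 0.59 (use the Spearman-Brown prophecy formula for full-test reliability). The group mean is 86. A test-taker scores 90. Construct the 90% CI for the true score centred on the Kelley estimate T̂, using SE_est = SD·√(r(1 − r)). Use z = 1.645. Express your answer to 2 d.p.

[79.33, 98.61]

r_full = 2·0.59 / (1 + 0.59) ≈ 0.7421
T̂ = r·X + (1 − r)·M = 0.7421×90 + 0.2579×86 ≈ 66.7925 + 22.1761 ≈ 88.9686
SE_est = SD × √(r(1 − r)) = 13.4000 × √0.1914 ≈ 13.4000 × 0.4375 ≈ 5.8619
CI = 88.9686 ± 1.645 × 5.8619 → [79.3257, 98.6114]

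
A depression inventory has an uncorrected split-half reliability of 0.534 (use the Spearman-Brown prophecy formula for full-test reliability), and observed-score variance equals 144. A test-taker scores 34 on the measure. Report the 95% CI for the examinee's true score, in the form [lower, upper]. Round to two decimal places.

[21.04, 46.96]

SD = √144 ≃ 12.0000
Full-length reliability (Spearman-Brown) = 2(0.534)/(1+0.534) ≃ 0.6962
The standard error of measurement is 12.0000*√(1 − 0.6962) ≃ 12.0000*0.5512 ≃ 6.6140.
1.96 * SEM ≃ 12.9634
Interval: (21.0366, 46.9634)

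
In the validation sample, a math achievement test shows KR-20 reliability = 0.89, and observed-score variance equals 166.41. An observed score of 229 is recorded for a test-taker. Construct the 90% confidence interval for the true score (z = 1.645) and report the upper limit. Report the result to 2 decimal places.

SD = √166.41 ≃ 12.900
The standard error of measurement is 12.900*√(1 − 0.890) ≃ 12.900*0.332 ≃ 4.278.
1.645 * SEM ≃ 7.038
Upper limit = 229 + 7.038 ≃ 236.038

236.04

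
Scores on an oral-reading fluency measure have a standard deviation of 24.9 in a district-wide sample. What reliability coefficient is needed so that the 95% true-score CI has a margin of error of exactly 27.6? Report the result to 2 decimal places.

SEM needed = half-width / z = 27.6/1.96 ≃ 14.0816
Required reliability = 1 − (SEM/SD)² = 1 − 0.3198 ≃ 0.6802

0.68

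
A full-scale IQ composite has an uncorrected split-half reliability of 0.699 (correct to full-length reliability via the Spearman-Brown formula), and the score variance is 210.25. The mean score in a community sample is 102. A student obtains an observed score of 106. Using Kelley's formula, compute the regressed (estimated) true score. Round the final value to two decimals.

r_full = 2·0.699 / (1 + 0.699) ≈ 0.823
T̂ = r·X + (1 − r)·M = 0.823×106 + 0.177×102 ≈ 87.221 + 18.071 ≈ 105.291

105.29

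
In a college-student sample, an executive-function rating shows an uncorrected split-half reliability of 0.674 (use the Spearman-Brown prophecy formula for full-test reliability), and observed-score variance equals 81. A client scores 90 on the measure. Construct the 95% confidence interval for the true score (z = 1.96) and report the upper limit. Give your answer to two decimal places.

SD = √81 ≃ 9.0000
Full-length reliability (Spearman-Brown) = 2(0.674)/(1+0.674) ≃ 0.8053
The standard error of measurement is 9.0000×√(1 − 0.8053) ≃ 9.0000×0.4413 ≃ 3.9717.
1.96 × SEM ≃ 7.7845
Upper limit = 90 + 7.7845 ≃ 97.7845

97.78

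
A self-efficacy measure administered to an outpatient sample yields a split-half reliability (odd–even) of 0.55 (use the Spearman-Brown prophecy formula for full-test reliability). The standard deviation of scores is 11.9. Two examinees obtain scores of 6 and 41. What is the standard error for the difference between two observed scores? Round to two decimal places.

r_full = 2·0.55 / (1 + 0.55) ≃ 0.7097
The standard error of measurement is 11.9000×√(1 − 0.7097) ≃ 11.9000×0.5388 ≃ 6.4119.
SE_diff = √2 × SEM ≃ 9.0678

9.07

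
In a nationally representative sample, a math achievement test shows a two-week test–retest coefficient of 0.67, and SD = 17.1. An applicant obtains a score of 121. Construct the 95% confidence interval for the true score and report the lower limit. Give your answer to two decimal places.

101.75

SEM = 17.100*√(1 − 0.670) ≃ 9.823
1.96 * SEM ≃ 19.253
Lower bound: 121 − 19.253 = 101.747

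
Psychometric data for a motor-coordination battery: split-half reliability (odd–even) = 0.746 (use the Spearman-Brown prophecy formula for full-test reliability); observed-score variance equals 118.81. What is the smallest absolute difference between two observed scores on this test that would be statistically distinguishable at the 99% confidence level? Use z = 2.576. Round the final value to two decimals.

σ = 118.81^(1/2) = 10.9000
r_full = 2·0.746 / (1 + 0.746) ≈ 0.8545
SEM = 10.9000 · √(1 − 0.8545) = 10.9000 · √0.1455 ≈ 10.9000 · 0.3814 ≈ 4.1574
SE_diff = √2 · SEM ≈ 5.8794
Smallest detectable difference = 2.576·5.8794 ≈ 15.1454

15.15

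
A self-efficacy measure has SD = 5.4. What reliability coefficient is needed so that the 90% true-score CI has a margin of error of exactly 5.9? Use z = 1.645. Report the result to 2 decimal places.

0.56

Required SEM = 5.9 / 1.645 ≃ 3.58663
Required reliability = 1 − (SEM/SD)² = 1 − 0.44115 ≃ 0.55885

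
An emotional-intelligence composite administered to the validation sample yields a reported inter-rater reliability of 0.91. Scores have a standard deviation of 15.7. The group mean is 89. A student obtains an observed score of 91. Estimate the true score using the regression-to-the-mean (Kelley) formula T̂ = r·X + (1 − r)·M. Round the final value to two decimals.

90.82

T̂ = r·X + (1 − r)·M = 0.91000×91 + 0.09000×89 = 82.81000 + 8.01000 ≈ 90.82000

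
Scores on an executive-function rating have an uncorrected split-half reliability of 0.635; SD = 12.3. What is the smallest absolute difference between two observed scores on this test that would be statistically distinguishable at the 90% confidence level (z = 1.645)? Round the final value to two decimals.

13.52

Full-length reliability (Spearman-Brown) = 2(0.635)/(1+0.635) ≃ 0.77676
SEM = 12.30000×√(1 − 0.77676) ≃ 5.81156
Standard error of the difference = 5.81156·√2 ≃ 8.21879
Minimum reliable difference = 1.645 × SE_diff ≃ 1.645 × 8.21879 ≃ 13.51990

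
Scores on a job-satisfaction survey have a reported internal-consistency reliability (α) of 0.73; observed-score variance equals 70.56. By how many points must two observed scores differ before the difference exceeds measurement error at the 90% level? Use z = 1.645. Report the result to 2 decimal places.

SD = √70.56 = 8.400
SEM = 8.400 * √(1 − 0.730) = 8.400 * √0.270 ≈ 8.400 * 0.520 ≈ 4.365
SE_diff = SEM * √2 ≈ 4.365 * 1.414 ≈ 6.173
Smallest detectable difference = 1.645*6.173 ≈ 10.154

10.15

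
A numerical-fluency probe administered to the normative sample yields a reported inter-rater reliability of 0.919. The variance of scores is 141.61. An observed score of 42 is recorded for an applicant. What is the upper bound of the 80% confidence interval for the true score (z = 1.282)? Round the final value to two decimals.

46.34

SD = √141.61 = 11.90000
SEM = 11.90000 · √(1 − 0.91900) = 11.90000 · √0.08100 ≈ 11.90000 · 0.28460 ≈ 3.38680
Margin = 1.282 · 3.38680 ≈ 4.34188
Upper bound: 42 + 4.34188 = 46.34188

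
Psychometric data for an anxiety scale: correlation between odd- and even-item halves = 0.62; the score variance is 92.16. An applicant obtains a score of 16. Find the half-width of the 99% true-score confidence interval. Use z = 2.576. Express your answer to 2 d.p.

σ = 92.16^(1/2) = 9.600
Full-length reliability (Spearman-Brown) = 2(0.62)/(1+0.62) ≈ 0.765
SEM = 9.600·√(1 − 0.765) ≈ 4.649
Margin = 2.576 · 4.649 ≈ 11.977

11.98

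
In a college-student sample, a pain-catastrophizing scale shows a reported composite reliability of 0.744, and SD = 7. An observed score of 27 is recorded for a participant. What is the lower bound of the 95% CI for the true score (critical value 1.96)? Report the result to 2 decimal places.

SEM = 7.0000×√(1 − 0.7440) ≈ 3.5418
1.96 × SEM ≈ 6.9418
Lower bound: 27 − 6.9418 = 20.0582

20.06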